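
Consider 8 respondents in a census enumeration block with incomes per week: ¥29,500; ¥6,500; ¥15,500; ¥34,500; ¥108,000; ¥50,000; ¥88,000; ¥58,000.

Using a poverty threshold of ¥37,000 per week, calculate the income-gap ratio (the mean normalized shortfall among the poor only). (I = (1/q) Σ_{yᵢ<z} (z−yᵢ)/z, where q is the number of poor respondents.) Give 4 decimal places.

0.4189

Below z: ¥6,500, ¥15,500, ¥29,500, ¥34,500 (q = 4 of N = 8).
Shortfall ratios (z−y)/z: 0.8243, 0.5811, 0.2027, 0.0676; sum = 1.675676.
The income-gap ratio divides by q (the poor only): 1.675676 / 4 = 0.4189.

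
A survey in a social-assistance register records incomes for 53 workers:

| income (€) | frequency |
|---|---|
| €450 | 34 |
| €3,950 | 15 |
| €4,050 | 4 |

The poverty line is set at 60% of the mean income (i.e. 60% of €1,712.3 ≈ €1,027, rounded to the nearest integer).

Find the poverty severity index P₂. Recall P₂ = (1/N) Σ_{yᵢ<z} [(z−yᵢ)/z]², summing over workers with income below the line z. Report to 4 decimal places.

Below z: 34×€450 (q = 34 of N = 53).
Relative gaps: (1027−450)/1027 = 0.5618 (×34).
Squared: 0.3157 (×34).
Sum = 10.732222; P₂ = 10.732222 / 53 = 0.2025.

0.2025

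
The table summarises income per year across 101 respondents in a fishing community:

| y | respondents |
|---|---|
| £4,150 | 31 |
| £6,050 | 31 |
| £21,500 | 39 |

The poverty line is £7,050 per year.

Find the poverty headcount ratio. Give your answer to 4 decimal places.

62 of the 101 respondents have income below £7,050.
H = 62/101 = 0.6139.

0.6139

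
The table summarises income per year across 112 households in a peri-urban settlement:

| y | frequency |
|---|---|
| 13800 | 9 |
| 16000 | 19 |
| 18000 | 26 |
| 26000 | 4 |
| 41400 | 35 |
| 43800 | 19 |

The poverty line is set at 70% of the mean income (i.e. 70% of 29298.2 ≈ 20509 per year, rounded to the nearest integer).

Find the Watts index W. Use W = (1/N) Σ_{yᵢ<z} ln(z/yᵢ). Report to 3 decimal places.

Below the line: 9×13800, 19×16000, 26×18000 (q = 54 of N = 112).
Log gaps: ln(20509/13800) = 0.3962 (×9); ln(20509/16000) = 0.2483 (×19); ln(20509/18000) = 0.1305 (×26).
W = 11.675777 / 112 = 0.104.

0.104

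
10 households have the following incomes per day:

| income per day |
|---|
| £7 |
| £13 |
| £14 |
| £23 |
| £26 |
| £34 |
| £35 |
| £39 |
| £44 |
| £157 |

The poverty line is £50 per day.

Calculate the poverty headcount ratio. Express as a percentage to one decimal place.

90.0%

9 of the 10 households have income below £50.
H = 9/10 = 90.0%.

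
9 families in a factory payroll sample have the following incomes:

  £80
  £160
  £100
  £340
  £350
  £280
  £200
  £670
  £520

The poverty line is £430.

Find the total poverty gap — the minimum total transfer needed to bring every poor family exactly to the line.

Poor units: £80, £100, £160, £200, £280, £340, £350 (q = 7 of N = 9).
Individual gaps: 430−80 = 350; 430−100 = 330; 430−160 = 270; 430−200 = 230; 430−280 = 150; 430−340 = 90; 430−350 = 80.
Aggregate gap = £1,500.

£1,500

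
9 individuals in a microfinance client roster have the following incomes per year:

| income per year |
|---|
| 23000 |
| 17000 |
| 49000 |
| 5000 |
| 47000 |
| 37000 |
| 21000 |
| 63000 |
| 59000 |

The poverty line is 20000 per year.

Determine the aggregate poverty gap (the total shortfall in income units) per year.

18000

Below the line: 5000, 17000 (q = 2 of N = 9).
Individual gaps: 20000−5000 = 15000; 20000−17000 = 3000.
Aggregate gap = 18000.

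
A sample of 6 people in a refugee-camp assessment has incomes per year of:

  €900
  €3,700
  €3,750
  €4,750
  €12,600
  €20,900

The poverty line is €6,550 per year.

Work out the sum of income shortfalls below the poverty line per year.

€13,100

Below z: €900, €3,700, €3,750, €4,750 (q = 4 of N = 6).
Individual gaps: 6550−900 = 5650; 6550−3700 = 2850; 6550−3750 = 2800; 6550−4750 = 1800.
Aggregate gap = €13,100.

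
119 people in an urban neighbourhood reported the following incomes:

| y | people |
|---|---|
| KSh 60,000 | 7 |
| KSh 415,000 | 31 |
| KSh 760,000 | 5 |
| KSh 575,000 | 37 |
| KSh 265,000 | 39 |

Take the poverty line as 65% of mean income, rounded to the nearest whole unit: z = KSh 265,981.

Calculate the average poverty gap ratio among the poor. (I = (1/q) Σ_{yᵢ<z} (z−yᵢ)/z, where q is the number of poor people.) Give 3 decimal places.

0.121

Below the line: 7×KSh 60,000, 39×KSh 265,000 (q = 46 of N = 119).
Shortfall ratios (z−y)/z: 0.7744 (×7), 0.0037 (×39); sum = 5.564781.
I averages over the q = 46 poor units only: 5.564781 / 46 = 0.121.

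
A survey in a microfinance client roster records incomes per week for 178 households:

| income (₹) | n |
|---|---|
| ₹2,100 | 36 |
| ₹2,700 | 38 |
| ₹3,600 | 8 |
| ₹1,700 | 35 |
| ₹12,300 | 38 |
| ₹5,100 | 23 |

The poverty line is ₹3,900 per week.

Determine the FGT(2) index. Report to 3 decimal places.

Below z: 35×₹1,700, 36×₹2,100, 38×₹2,700, 8×₹3,600 (q = 117 of N = 178).
Relative gaps: (3900−1700)/3900 = 0.5641 (×35); (3900−2100)/3900 = 0.4615 (×36); (3900−2700)/3900 = 0.3077 (×38); (3900−3600)/3900 = 0.0769 (×8).
Squared: 0.3182 (×35); 0.2130 (×36); 0.0947 (×38); 0.0059 (×8).
Sum = 22.451019; P₂ = 22.451019 / 178 = 0.126.

0.126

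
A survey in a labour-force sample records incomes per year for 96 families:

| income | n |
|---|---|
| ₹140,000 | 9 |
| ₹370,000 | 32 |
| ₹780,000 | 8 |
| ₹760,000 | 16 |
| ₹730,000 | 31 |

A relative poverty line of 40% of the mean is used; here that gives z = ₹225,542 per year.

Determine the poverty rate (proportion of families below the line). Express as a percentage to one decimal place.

9 of the 96 families have income below ₹225,542.
H = 9/96 = 9.4%.

9.4%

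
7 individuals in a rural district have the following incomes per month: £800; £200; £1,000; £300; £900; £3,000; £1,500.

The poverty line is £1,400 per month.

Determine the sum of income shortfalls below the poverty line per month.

£3,800

Poor units: £200, £300, £800, £900, £1,000 (q = 5 of N = 7).
Individual gaps: 1400−200 = 1200; 1400−300 = 1100; 1400−800 = 600; 1400−900 = 500; 1400−1000 = 400.
Aggregate gap = £3,800.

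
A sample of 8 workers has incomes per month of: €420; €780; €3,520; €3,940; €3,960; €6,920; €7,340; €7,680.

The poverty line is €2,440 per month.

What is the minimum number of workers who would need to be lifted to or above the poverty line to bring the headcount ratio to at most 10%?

2

Currently q = 2 of N = 8 are below the line (H = 0.250).
A headcount ratio of at most 10% allows at most ⌊0.10 × 8⌋ = 0 poor workers.
So at least 2 − 0 = 2 must be lifted.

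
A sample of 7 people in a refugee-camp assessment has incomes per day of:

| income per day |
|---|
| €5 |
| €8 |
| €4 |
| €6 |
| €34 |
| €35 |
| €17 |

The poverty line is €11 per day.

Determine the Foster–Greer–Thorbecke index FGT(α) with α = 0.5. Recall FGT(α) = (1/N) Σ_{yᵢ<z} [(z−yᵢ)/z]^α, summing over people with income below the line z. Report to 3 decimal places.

0.390

Below the line: €4, €5, €6, €8 (q = 4 of N = 7).
Gap ratios (z−y)/z: (11−4)/11 = 0.6364; (11−5)/11 = 0.5455; (11−6)/11 = 0.4545; (11−8)/11 = 0.2727.
Raised to α = 0.5: 0.79772; 0.73855; 0.67420; 0.52223.
Sum = 2.732706; FGT(0.5) = 2.732706 / 7 = 0.390.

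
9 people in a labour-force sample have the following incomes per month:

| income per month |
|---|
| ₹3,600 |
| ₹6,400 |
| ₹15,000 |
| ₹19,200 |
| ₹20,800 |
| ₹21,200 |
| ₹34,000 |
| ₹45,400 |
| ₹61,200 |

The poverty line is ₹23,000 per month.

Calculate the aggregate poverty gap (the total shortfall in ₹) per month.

Below z: ₹3,600, ₹6,400, ₹15,000, ₹19,200, ₹20,800, ₹21,200 (q = 6 of N = 9).
Individual gaps: 23000−3600 = 19400; 23000−6400 = 16600; 23000−15000 = 8000; 23000−19200 = 3800; 23000−20800 = 2200; 23000−21200 = 1800.
Aggregate gap = ₹51,800.

₹51,800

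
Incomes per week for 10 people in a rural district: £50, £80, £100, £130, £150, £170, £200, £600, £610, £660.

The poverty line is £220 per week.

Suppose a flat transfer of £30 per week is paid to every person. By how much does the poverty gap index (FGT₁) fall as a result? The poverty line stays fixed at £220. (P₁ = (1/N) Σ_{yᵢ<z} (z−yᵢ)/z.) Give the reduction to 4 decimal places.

Before: below the line — £50, £80, £100, £130, £150, £170, £200; poverty gap index (FGT₁) = 0.300000.
After the £30 transfer: below the line — £80, £110, £130, £160, £180, £200; poverty gap index (FGT₁) = 0.209091.
Reduction = 0.300000 − 0.209091 = 0.0909.

0.0909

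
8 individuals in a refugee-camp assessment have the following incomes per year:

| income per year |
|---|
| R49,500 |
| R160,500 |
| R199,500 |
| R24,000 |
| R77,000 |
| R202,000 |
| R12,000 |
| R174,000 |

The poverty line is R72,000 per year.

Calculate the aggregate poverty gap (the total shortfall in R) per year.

R130,500

Below z: R12,000, R24,000, R49,500 (q = 3 of N = 8).
Individual gaps: 72000−12000 = 60000; 72000−24000 = 48000; 72000−49500 = 22500.
Aggregate gap = R130,500.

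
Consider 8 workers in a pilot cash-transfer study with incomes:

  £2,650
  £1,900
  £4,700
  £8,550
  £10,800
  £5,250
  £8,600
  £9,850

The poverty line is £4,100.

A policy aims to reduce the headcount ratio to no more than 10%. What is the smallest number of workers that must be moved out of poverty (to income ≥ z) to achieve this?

2

2 of the 8 workers are poor, so H = 2/8 = 0.250.
A headcount ratio of at most 10% allows at most ⌊0.10 × 8⌋ = 0 poor workers.
So at least 2 − 0 = 2 must be lifted.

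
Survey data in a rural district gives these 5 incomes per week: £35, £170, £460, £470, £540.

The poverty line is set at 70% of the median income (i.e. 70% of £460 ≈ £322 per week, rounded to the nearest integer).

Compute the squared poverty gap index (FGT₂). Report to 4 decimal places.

Poor units: £35, £170 (q = 2 of N = 5).
Shortfall ratios: (322−35)/322 = 0.8913; (322−170)/322 = 0.4720.
Squared: 0.7944; 0.2228.
Sum = 1.017254; P₂ = 1.017254 / 5 = 0.2035.

0.2035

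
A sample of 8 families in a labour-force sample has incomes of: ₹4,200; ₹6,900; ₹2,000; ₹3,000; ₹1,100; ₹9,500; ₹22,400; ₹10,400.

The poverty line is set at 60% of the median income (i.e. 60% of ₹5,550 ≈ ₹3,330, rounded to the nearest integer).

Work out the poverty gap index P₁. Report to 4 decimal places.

Incomes under z: ₹1,100, ₹2,000, ₹3,000 (q = 3 of N = 8).
Shortfall ratios: (3330−1100)/3330 = 0.6697; (3330−2000)/3330 = 0.3994; (3330−3000)/3330 = 0.0991.
Sum of shortfalls = 1.168168; P₁ averages over all N: 1.168168 / 8 = 0.1460.

0.1460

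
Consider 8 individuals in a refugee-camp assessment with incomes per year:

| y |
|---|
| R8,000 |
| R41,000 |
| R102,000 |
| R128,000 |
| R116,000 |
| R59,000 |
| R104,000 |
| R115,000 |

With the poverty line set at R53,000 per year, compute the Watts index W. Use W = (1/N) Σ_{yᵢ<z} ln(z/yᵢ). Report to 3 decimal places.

0.268

Below z: R8,000, R41,000 (q = 2 of N = 8).
Log gaps: ln(53000/8000) = 1.8909; ln(53000/41000) = 0.2567.
W = 2.147570 / 8 = 0.268.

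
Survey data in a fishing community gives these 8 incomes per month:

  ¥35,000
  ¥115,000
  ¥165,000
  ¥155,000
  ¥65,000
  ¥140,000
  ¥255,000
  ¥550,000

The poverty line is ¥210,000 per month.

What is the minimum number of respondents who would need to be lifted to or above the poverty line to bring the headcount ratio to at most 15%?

6 of the 8 respondents are poor, so H = 6/8 = 0.750.
A headcount ratio of at most 15% allows at most ⌊0.15 × 8⌋ = 1 poor respondents.
So at least 6 − 1 = 5 must be lifted.

5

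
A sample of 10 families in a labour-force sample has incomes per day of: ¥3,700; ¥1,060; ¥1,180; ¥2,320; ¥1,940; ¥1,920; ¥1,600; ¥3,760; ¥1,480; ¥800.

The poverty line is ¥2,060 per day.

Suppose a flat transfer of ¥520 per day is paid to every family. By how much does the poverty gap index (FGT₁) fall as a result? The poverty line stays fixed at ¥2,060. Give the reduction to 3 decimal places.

Before: below the line — ¥800, ¥1,060, ¥1,180, ¥1,480, ¥1,600, ¥1,920, ¥1,940; poverty gap index (FGT₁) = 0.21553.
After the ¥520 transfer: below the line — ¥1,320, ¥1,580, ¥1,700, ¥2,000; poverty gap index (FGT₁) = 0.07961.
Reduction = 0.21553 − 0.07961 = 0.136.

0.136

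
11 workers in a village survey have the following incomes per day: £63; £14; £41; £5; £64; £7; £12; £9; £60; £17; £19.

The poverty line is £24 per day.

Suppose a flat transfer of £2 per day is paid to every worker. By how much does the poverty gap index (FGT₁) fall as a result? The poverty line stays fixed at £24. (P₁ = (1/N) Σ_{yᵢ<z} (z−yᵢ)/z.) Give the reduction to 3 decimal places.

Before: below the line — £5, £7, £9, £12, £14, £17, £19; poverty gap index (FGT₁) = 0.32197.
After the £2 transfer: below the line — £7, £9, £11, £14, £16, £19, £21; poverty gap index (FGT₁) = 0.26894.
Reduction = 0.32197 − 0.26894 = 0.053.

0.053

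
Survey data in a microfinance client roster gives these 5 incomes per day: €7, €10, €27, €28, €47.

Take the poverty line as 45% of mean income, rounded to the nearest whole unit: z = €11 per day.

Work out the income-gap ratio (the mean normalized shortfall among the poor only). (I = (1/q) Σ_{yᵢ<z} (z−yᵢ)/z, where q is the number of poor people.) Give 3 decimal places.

Incomes under z: €7, €10 (q = 2 of N = 5).
Shortfall ratios (z−y)/z: 0.3636, 0.0909; sum = 0.454545.
I averages over the q = 2 poor units only: 0.454545 / 2 = 0.227.

0.227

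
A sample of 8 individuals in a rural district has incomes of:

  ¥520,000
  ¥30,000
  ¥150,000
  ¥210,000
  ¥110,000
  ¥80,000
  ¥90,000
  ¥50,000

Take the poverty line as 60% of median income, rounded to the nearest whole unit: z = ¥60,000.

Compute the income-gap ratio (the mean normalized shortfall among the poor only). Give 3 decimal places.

0.333

Below the line: ¥30,000, ¥50,000 (q = 2 of N = 8).
Shortfall ratios (z−y)/z: 0.5000, 0.1667; sum = 0.666667.
I averages over the q = 2 poor units only: 0.666667 / 2 = 0.333.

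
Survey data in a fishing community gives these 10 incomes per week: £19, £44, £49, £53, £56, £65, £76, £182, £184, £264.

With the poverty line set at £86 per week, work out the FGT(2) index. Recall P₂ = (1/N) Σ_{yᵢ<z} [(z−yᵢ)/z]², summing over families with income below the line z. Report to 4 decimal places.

Below the line: £19, £44, £49, £53, £56, £65, £76 (q = 7 of N = 10).
Relative gaps: (86−19)/86 = 0.7791; (86−44)/86 = 0.4884; (86−49)/86 = 0.4302; (86−53)/86 = 0.3837; (86−56)/86 = 0.3488; (86−65)/86 = 0.2442; (86−76)/86 = 0.1163.
Squared: 0.6069; 0.2385; 0.1851; 0.1472; 0.1217; 0.0596; 0.0135.
Sum = 1.372634; P₂ = 1.372634 / 10 = 0.1373.

0.1373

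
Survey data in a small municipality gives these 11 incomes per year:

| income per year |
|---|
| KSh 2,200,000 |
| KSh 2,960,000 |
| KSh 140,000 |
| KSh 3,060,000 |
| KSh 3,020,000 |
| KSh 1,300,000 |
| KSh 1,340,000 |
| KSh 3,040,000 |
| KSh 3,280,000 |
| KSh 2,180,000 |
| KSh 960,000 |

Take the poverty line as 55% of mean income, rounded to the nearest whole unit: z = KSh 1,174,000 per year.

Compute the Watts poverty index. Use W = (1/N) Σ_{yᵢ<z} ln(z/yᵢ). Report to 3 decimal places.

0.212

Below z: KSh 140,000, KSh 960,000 (q = 2 of N = 11).
Log gaps: ln(1174000/140000) = 2.1265; ln(1174000/960000) = 0.2012.
W = 2.327768 / 11 = 0.212.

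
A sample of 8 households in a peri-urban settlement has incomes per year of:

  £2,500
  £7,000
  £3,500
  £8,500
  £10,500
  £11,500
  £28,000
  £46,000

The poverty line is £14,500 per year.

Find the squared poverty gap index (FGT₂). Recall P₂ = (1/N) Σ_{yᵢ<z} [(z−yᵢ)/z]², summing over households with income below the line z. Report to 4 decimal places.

0.2273

Below the line: £2,500, £3,500, £7,000, £8,500, £10,500, £11,500 (q = 6 of N = 8).
Gap ratios (z−y)/z: (14500−2500)/14500 = 0.8276; (14500−3500)/14500 = 0.7586; (14500−7000)/14500 = 0.5172; (14500−8500)/14500 = 0.4138; (14500−10500)/14500 = 0.2759; (14500−11500)/14500 = 0.2069.
Squared: 0.6849; 0.5755; 0.2675; 0.1712; 0.0761; 0.0428.
Sum = 1.818074; P₂ = 1.818074 / 8 = 0.2273.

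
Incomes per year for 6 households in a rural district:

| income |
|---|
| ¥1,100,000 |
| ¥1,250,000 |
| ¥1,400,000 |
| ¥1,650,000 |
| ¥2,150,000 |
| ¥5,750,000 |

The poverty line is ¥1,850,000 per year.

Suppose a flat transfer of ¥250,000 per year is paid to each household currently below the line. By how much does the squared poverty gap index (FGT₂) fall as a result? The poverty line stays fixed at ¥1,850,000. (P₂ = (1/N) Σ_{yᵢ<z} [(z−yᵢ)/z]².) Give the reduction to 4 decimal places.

Before: below the line — ¥1,100,000, ¥1,250,000, ¥1,400,000, ¥1,650,000; squared poverty gap index (FGT₂) = 0.056732.
After the ¥250,000 transfer: below the line — ¥1,350,000, ¥1,500,000, ¥1,650,000; squared poverty gap index (FGT₂) = 0.020088.
Reduction = 0.056732 − 0.020088 = 0.0366.

0.0366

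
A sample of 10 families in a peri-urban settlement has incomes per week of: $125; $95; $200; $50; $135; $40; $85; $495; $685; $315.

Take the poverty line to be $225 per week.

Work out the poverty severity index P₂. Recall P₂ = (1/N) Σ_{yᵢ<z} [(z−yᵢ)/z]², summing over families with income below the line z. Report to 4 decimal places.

Below z: $40, $50, $85, $95, $125, $135, $200 (q = 7 of N = 10).
Relative gaps: (225−40)/225 = 0.8222; (225−50)/225 = 0.7778; (225−85)/225 = 0.6222; (225−95)/225 = 0.5778; (225−125)/225 = 0.4444; (225−135)/225 = 0.4000; (225−200)/225 = 0.1111.
Squared: 0.6760; 0.6049; 0.3872; 0.3338; 0.1975; 0.1600; 0.0123.
Sum = 2.371852; P₂ = 2.371852 / 10 = 0.2372.

0.2372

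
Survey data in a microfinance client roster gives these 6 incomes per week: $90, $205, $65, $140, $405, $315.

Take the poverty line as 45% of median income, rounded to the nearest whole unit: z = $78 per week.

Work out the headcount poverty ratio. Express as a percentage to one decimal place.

16.7%

1 of the 6 respondents have income below $78.
H = 1/6 = 16.7%.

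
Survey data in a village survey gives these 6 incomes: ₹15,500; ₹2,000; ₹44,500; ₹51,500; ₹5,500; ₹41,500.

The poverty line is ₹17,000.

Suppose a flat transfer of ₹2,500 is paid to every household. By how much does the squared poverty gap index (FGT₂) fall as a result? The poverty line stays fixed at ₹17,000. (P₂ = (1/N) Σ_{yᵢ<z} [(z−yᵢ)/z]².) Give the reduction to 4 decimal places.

0.0705

Before: below the line — ₹2,000, ₹5,500, ₹15,500; squared poverty gap index (FGT₂) = 0.207324.
After the ₹2,500 transfer: below the line — ₹4,500, ₹8,000; squared poverty gap index (FGT₂) = 0.136822.
Reduction = 0.207324 − 0.136822 = 0.0705.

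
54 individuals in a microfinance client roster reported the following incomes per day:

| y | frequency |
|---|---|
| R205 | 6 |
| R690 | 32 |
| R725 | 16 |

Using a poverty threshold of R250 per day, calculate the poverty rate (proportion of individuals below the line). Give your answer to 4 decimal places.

0.1111

6 of the 54 individuals have income below R250.
H = 6/54 = 0.1111.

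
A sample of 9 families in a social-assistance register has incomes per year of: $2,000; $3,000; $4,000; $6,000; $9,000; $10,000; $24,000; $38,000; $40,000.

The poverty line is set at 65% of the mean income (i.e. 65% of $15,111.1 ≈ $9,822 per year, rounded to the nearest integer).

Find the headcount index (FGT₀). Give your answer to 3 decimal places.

0.556

5 of the 9 families have income below $9,822.
H = 5/9 = 0.556.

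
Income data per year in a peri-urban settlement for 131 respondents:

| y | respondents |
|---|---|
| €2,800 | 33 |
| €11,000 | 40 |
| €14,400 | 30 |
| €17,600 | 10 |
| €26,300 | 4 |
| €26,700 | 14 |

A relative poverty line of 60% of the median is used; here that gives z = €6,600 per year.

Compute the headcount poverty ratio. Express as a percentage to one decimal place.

25.2%

33 of the 131 respondents have income below €6,600.
H = 33/131 = 25.2%.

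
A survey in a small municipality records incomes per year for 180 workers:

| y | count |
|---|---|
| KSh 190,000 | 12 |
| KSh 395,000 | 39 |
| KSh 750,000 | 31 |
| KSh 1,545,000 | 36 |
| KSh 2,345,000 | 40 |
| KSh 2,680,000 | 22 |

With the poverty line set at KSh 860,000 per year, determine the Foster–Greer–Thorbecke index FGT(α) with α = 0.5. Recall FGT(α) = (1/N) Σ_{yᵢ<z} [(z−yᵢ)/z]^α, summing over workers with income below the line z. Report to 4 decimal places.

Below the line: 12×KSh 190,000, 39×KSh 395,000, 31×KSh 750,000 (q = 82 of N = 180).
Shortfall ratios: (860000−190000)/860000 = 0.7791 (×12); (860000−395000)/860000 = 0.5407 (×39); (860000−750000)/860000 = 0.1279 (×31).
Raised to α = 0.5: 0.88265 (×12); 0.73532 (×39); 0.35764 (×31).
Sum = 50.356195; FGT(0.5) = 50.356195 / 180 = 0.2798.

0.2798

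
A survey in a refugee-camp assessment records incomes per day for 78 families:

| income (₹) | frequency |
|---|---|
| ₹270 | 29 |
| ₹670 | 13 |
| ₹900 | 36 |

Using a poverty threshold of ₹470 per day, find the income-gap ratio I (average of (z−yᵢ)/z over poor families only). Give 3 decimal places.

0.426

Incomes under z: 29×₹270 (q = 29 of N = 78).
Shortfall ratios (z−y)/z: 0.4255 (×29); sum = 12.340426.
The income-gap ratio divides by q (the poor only): 12.340426 / 29 = 0.426.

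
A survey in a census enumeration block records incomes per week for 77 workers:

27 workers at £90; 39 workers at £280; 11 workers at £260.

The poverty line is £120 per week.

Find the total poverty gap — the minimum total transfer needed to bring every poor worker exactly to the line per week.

Poor units: 27×£90 (q = 27 of N = 77).
Individual gaps: 27×(120−90) = 810.
Aggregate gap = £810.

£810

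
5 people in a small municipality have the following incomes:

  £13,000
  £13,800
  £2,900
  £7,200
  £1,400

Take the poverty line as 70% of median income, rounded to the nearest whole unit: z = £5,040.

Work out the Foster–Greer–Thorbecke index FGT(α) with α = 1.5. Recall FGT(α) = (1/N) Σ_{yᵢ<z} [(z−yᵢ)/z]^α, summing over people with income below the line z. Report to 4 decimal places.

0.1781

Incomes under z: £1,400, £2,900 (q = 2 of N = 5).
Relative gaps: (5040−1400)/5040 = 0.7222; (5040−2900)/5040 = 0.4246.
Raised to α = 1.5: 0.61377; 0.27668.
Sum = 0.890449; FGT(1.5) = 0.890449 / 5 = 0.1781.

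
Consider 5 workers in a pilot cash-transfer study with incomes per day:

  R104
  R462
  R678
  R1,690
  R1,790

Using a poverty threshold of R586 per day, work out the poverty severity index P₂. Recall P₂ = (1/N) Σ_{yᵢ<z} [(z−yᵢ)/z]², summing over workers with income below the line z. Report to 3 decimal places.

Below z: R104, R462 (q = 2 of N = 5).
Normalized shortfalls: (586−104)/586 = 0.8225; (586−462)/586 = 0.2116.
Squared: 0.6765; 0.0448.
Sum = 0.721325; P₂ = 0.721325 / 5 = 0.144.

0.144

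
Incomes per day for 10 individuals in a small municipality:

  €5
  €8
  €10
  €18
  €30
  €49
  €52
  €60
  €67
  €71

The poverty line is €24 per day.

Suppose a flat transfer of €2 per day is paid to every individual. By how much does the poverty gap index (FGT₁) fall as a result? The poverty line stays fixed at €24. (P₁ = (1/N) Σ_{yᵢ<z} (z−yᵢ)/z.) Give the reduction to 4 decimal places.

Before: below the line — €5, €8, €10, €18; poverty gap index (FGT₁) = 0.229167.
After the €2 transfer: below the line — €7, €10, €12, €20; poverty gap index (FGT₁) = 0.195833.
Reduction = 0.229167 − 0.195833 = 0.0333.

0.0333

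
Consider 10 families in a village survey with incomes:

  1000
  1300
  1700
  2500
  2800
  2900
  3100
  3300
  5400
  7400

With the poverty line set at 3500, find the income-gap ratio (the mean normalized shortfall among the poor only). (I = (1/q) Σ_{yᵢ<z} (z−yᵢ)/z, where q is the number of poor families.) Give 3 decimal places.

Poor units: 1000, 1300, 1700, 2500, 2800, 2900, 3100, 3300 (q = 8 of N = 10).
Shortfall ratios (z−y)/z: 0.7143, 0.6286, 0.5143, 0.2857, 0.2000, 0.1714, 0.1143, 0.0571; sum = 2.685714.
I averages over the q = 8 poor units only: 2.685714 / 8 = 0.336.

0.336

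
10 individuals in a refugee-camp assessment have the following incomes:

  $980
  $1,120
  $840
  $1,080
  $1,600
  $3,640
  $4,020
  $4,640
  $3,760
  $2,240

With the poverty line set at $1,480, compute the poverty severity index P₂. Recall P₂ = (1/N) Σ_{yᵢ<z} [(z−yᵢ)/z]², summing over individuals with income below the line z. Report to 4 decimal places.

Below the line: $840, $980, $1,080, $1,120 (q = 4 of N = 10).
Gap ratios (z−y)/z: (1480−840)/1480 = 0.4324; (1480−980)/1480 = 0.3378; (1480−1080)/1480 = 0.2703; (1480−1120)/1480 = 0.2432.
Squared: 0.1870; 0.1141; 0.0730; 0.0592.
Sum = 0.433346; P₂ = 0.433346 / 10 = 0.0433.

0.0433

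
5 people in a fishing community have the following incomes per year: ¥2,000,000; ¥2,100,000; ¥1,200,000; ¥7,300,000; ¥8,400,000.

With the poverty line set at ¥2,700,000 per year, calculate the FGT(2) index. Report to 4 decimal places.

0.0850

Below the line: ¥1,200,000, ¥2,000,000, ¥2,100,000 (q = 3 of N = 5).
Shortfall ratios: (2700000−1200000)/2700000 = 0.5556; (2700000−2000000)/2700000 = 0.2593; (2700000−2100000)/2700000 = 0.2222.
Squared: 0.3086; 0.0672; 0.0494.
Sum = 0.425240; P₂ = 0.425240 / 5 = 0.0850.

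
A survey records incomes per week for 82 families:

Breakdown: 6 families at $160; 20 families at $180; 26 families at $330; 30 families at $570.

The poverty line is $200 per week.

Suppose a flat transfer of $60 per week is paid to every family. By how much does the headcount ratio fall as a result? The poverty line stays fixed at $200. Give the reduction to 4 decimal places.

0.3171

Before: below the line — 6×$160, 20×$180; headcount ratio = 0.317073.
After the $60 transfer: below the line — none; headcount ratio = 0.000000.
Reduction = 0.317073 − 0.000000 = 0.3171.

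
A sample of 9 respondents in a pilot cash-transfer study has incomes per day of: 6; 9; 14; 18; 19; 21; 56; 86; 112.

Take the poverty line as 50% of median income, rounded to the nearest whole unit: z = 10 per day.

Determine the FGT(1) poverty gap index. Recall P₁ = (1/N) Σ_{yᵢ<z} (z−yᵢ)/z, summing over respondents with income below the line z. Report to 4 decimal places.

0.0556

Poor units: 6, 9 (q = 2 of N = 9).
Relative gaps: (10−6)/10 = 0.4000; (10−9)/10 = 0.1000.
Σ = 0.500000. Dividing by the full population N = 9 gives P₁ = 0.0556.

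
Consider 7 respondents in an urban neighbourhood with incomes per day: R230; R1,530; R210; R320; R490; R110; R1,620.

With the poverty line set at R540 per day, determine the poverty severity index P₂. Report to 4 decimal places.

0.2160

Below the line: R110, R210, R230, R320, R490 (q = 5 of N = 7).
Shortfall ratios: (540−110)/540 = 0.7963; (540−210)/540 = 0.6111; (540−230)/540 = 0.5741; (540−320)/540 = 0.4074; (540−490)/540 = 0.0926.
Squared: 0.6341; 0.3735; 0.3296; 0.1660; 0.0086.
Sum = 1.511660; P₂ = 1.511660 / 7 = 0.2160.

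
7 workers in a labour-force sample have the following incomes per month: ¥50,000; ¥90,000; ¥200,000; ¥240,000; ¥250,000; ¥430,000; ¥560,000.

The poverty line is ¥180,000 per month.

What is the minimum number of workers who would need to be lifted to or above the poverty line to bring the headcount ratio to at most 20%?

2 of the 7 workers are poor, so H = 2/7 = 0.286.
A headcount ratio of at most 20% allows at most ⌊0.20 × 7⌋ = 1 poor workers.
So at least 2 − 1 = 1 must be lifted.

1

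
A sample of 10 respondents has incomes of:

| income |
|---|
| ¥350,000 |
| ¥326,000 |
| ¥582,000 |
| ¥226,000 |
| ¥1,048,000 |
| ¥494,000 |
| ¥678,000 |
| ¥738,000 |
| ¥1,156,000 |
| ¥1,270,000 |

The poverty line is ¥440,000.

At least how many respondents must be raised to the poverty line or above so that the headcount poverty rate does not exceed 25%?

Currently q = 3 of N = 10 are below the line (H = 0.300).
A headcount ratio of at most 25% allows at most ⌊0.25 × 10⌋ = 2 poor respondents.
So at least 3 − 2 = 1 must be lifted.

1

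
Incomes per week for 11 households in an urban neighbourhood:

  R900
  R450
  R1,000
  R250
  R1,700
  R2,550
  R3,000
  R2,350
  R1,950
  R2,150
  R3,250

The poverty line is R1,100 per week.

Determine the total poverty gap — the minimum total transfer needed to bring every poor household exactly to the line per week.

R1,800

Below z: R250, R450, R900, R1,000 (q = 4 of N = 11).
Individual gaps: 1100−250 = 850; 1100−450 = 650; 1100−900 = 200; 1100−1000 = 100.
Aggregate gap = R1,800.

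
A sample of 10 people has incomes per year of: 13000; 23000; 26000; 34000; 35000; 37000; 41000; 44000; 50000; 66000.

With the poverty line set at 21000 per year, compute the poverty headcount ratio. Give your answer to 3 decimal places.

0.100

1 of the 10 people have income below 21000.
H = 1/10 = 0.100.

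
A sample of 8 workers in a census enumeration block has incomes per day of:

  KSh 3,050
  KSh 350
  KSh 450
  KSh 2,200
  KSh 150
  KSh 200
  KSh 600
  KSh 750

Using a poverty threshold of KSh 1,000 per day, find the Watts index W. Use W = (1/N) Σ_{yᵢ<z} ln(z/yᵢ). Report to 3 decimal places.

Poor units: KSh 150, KSh 200, KSh 350, KSh 450, KSh 600, KSh 750 (q = 6 of N = 8).
Log gaps: ln(1000/150) = 1.8971; ln(1000/200) = 1.6094; ln(1000/350) = 1.0498; ln(1000/450) = 0.7985; ln(1000/600) = 0.5108; ln(1000/750) = 0.2877.
W = 6.153395 / 8 = 0.769.

0.769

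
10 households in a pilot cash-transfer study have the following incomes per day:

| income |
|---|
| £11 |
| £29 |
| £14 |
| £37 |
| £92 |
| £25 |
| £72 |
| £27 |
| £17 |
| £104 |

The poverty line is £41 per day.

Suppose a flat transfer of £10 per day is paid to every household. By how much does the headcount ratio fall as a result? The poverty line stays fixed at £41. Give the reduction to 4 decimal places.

Before: below the line — £11, £14, £17, £25, £27, £29, £37; headcount ratio = 0.700000.
After the £10 transfer: below the line — £21, £24, £27, £35, £37, £39; headcount ratio = 0.600000.
Reduction = 0.700000 − 0.600000 = 0.1000.

0.1000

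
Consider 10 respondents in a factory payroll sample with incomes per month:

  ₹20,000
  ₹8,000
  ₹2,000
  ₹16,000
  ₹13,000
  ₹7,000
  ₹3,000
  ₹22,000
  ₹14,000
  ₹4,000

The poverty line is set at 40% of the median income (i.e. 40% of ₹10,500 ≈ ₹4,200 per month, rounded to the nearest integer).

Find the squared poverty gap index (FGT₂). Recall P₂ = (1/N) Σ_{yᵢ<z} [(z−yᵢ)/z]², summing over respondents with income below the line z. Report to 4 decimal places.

Below the line: ₹2,000, ₹3,000, ₹4,000 (q = 3 of N = 10).
Gap ratios (z−y)/z: (4200−2000)/4200 = 0.5238; (4200−3000)/4200 = 0.2857; (4200−4000)/4200 = 0.0476.
Squared: 0.2744; 0.0816; 0.0023.
Sum = 0.358277; P₂ = 0.358277 / 10 = 0.0358.

0.0358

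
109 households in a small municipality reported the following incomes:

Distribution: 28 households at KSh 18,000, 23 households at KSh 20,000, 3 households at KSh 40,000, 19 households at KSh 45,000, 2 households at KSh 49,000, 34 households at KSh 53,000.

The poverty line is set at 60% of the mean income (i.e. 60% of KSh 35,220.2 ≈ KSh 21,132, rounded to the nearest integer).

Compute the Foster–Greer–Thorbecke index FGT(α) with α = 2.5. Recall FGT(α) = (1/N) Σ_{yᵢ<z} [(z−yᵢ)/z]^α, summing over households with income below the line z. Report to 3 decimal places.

0.002

Below z: 28×KSh 18,000, 23×KSh 20,000 (q = 51 of N = 109).
Gap ratios (z−y)/z: (21132−18000)/21132 = 0.1482 (×28); (21132−20000)/21132 = 0.0536 (×23).
Raised to α = 2.5: 0.00846 (×28); 0.00066 (×23).
Sum = 0.252064; FGT(2.5) = 0.252064 / 109 = 0.002.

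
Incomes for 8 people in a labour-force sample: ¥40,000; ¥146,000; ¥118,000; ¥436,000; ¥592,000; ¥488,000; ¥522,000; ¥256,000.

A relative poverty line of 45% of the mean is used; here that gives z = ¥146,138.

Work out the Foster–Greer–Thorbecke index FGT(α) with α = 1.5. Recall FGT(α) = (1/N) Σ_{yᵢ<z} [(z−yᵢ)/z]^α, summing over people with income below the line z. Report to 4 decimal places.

0.0879

Below the line: ¥40,000, ¥118,000, ¥146,000 (q = 3 of N = 8).
Gap ratios (z−y)/z: (146138−40000)/146138 = 0.7263; (146138−118000)/146138 = 0.1925; (146138−146000)/146138 = 0.0009.
Raised to α = 1.5: 0.61896; 0.08449; 0.00003.
Sum = 0.703476; FGT(1.5) = 0.703476 / 8 = 0.0879.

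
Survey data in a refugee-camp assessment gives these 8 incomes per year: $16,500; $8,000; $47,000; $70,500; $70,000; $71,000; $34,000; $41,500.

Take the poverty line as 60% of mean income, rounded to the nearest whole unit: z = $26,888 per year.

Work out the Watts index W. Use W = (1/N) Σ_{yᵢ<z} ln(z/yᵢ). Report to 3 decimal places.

Below the line: $8,000, $16,500 (q = 2 of N = 8).
Log gaps: ln(26888/8000) = 1.2122; ln(26888/16500) = 0.4883.
W = 1.700558 / 8 = 0.213.

0.213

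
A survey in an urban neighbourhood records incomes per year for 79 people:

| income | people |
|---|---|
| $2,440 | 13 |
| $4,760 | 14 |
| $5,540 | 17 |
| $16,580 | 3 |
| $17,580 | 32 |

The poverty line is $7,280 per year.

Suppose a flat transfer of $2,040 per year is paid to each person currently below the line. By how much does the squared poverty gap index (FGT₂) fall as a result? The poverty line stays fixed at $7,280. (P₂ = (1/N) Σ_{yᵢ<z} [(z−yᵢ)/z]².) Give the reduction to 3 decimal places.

Before: below the line — 13×$2,440, 14×$4,760, 17×$5,540; squared poverty gap index (FGT₂) = 0.10626.
After the $2,040 transfer: below the line — 13×$4,480, 14×$6,800; squared poverty gap index (FGT₂) = 0.02511.
Reduction = 0.10626 − 0.02511 = 0.081.

0.081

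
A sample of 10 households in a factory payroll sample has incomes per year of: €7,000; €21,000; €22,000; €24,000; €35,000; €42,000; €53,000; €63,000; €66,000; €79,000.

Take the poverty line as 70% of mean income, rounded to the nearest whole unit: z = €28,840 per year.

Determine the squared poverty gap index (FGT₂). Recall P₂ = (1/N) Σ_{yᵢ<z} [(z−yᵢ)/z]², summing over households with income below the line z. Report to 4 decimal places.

0.0732

Incomes under z: €7,000, €21,000, €22,000, €24,000 (q = 4 of N = 10).
Relative gaps: (28840−7000)/28840 = 0.7573; (28840−21000)/28840 = 0.2718; (28840−22000)/28840 = 0.2372; (28840−24000)/28840 = 0.1678.
Squared: 0.5735; 0.0739; 0.0562; 0.0282.
Sum = 0.731789; P₂ = 0.731789 / 10 = 0.0732.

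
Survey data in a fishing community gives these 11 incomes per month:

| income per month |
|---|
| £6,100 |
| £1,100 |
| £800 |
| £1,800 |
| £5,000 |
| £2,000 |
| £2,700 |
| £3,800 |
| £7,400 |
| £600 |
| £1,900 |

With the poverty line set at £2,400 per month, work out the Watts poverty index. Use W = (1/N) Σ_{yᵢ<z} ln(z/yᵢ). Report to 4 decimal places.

0.3608

Below the line: £600, £800, £1,100, £1,800, £1,900, £2,000 (q = 6 of N = 11).
Log shortfalls: ln(2400/600) = 1.3863; ln(2400/800) = 1.0986; ln(2400/1100) = 0.7802; ln(2400/1800) = 0.2877; ln(2400/1900) = 0.2336; ln(2400/2000) = 0.1823.
W = 3.968684 / 11 = 0.3608.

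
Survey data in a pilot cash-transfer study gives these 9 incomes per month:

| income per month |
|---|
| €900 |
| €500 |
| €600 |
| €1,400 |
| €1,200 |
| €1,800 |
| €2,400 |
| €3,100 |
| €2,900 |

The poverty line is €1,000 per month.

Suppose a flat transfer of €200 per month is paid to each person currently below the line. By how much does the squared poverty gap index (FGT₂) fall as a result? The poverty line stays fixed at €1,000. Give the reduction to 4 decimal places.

Before: below the line — €500, €600, €900; squared poverty gap index (FGT₂) = 0.046667.
After the €200 transfer: below the line — €700, €800; squared poverty gap index (FGT₂) = 0.014444.
Reduction = 0.046667 − 0.014444 = 0.0322.

0.0322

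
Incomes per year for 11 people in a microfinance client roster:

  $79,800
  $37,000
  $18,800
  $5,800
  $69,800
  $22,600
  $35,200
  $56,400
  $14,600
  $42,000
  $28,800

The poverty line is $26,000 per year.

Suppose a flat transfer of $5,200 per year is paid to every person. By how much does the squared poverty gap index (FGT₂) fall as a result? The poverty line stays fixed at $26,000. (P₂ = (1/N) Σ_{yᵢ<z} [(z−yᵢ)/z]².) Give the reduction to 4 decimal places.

Before: below the line — $5,800, $14,600, $18,800, $22,600; squared poverty gap index (FGT₂) = 0.080877.
After the $5,200 transfer: below the line — $11,000, $19,800, $24,000; squared poverty gap index (FGT₂) = 0.035966.
Reduction = 0.080877 − 0.035966 = 0.0449.

0.0449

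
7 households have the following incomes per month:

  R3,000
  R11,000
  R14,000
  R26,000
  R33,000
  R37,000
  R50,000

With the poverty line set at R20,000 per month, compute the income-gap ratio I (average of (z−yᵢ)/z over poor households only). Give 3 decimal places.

Incomes under z: R3,000, R11,000, R14,000 (q = 3 of N = 7).
Shortfall ratios (z−y)/z: 0.8500, 0.4500, 0.3000; sum = 1.600000.
I averages over the q = 3 poor units only: 1.600000 / 3 = 0.533.

0.533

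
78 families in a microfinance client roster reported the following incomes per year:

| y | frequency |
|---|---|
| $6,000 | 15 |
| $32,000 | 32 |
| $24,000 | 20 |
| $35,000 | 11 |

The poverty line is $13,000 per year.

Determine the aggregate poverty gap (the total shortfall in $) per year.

$105,000

Below the line: 15×$6,000 (q = 15 of N = 78).
Individual gaps: 15×(13000−6000) = 105000.
Aggregate gap = $105,000.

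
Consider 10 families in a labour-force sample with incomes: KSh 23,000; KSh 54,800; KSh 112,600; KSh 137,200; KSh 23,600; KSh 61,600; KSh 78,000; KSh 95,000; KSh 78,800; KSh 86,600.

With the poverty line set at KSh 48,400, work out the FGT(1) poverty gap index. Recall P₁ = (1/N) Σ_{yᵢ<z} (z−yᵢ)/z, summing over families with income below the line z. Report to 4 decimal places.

Incomes under z: KSh 23,000, KSh 23,600 (q = 2 of N = 10).
Gap ratios (z−y)/z: (48400−23000)/48400 = 0.5248; (48400−23600)/48400 = 0.5124.
Sum of shortfalls = 1.037190; P₁ averages over all N: 1.037190 / 10 = 0.1037.

0.1037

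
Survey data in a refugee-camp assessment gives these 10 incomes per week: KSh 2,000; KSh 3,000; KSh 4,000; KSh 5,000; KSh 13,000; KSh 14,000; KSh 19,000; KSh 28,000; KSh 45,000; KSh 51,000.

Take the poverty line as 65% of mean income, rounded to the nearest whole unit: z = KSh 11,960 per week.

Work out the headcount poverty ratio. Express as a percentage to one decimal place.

4 of the 10 households have income below KSh 11,960.
H = 4/10 = 40.0%.

40.0%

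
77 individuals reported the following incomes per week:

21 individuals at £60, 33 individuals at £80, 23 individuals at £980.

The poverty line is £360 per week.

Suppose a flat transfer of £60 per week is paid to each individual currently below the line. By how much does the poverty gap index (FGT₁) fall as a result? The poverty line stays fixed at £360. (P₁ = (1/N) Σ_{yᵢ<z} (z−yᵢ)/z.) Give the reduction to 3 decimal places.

0.117

Before: below the line — 21×£60, 33×£80; poverty gap index (FGT₁) = 0.56061.
After the £60 transfer: below the line — 21×£120, 33×£140; poverty gap index (FGT₁) = 0.44372.
Reduction = 0.56061 − 0.44372 = 0.117.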